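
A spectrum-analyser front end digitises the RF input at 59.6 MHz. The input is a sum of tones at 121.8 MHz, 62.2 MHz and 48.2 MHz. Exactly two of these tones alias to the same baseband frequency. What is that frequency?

2.6 MHz

fs/2 = 29.8 MHz.
121.8 MHz mod fs = 2.6 MHz.
2.6 MHz ≤ fs/2 = 29.8 MHz, appears at 2.6 MHz.
62.2 MHz mod fs = 2.6 MHz.
2.6 MHz ≤ fs/2 = 29.8 MHz, appears at 2.6 MHz.
48.2 MHz > fs/2 = 29.8 MHz, folds to fs − 48.2 MHz = 11.4 MHz.
62.2 MHz and 121.8 MHz both map to 2.6 MHz.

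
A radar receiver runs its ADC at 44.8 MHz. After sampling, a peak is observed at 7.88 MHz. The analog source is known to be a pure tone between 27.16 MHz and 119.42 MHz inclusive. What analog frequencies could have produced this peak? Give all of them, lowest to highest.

Frequencies that alias to 7.88 MHz are k·fs ± 7.88 MHz for integer k ≥ 0.
k=0: 7.88 MHz.
k=1: 36.92 MHz, 52.68 MHz.
k=2: 81.72 MHz, 97.48 MHz.
k=3: 126.52 MHz, 142.28 MHz.
Within [27.16 MHz, 119.42 MHz]: 36.92 MHz, 52.68 MHz, 81.72 MHz, 97.48 MHz.

36.92 MHz, 52.68 MHz, 81.72 MHz, 97.48 MHz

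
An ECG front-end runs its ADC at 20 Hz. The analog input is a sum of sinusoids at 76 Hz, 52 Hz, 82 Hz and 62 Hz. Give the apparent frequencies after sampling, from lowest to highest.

2 Hz, 4 Hz, 8 Hz

fs/2 = 10 Hz.
76 Hz mod fs = 16 Hz.
16 Hz > fs/2 = 10 Hz, folds to fs − 16 Hz = 4 Hz.
52 Hz mod fs = 12 Hz.
12 Hz > fs/2 = 10 Hz, folds to fs − 12 Hz = 8 Hz.
82 Hz mod fs = 2 Hz.
2 Hz ≤ fs/2 = 10 Hz, appears at 2 Hz.
62 Hz mod fs = 2 Hz.
2 Hz ≤ fs/2 = 10 Hz, appears at 2 Hz.
Distinct values: {2 Hz, 4 Hz, 8 Hz}.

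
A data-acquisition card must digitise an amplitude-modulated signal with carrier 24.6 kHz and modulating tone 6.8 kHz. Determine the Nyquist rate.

62.8 kHz

AM sidebands sit at fc ± fm = 17.8 kHz and 31.4 kHz.
Highest-frequency component: 31.4 kHz.
Nyquist rate = 2 × 31.4 kHz = 62.8 kHz.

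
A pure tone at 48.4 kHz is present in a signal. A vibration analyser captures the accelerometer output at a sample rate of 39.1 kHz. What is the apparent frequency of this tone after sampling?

48.4 kHz mod fs = 9.3 kHz.
9.3 kHz ≤ fs/2 = 19.55 kHz, appears at 9.3 kHz.

9.3 kHz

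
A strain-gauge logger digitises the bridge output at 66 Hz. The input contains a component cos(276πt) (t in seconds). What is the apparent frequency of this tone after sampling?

ω = 276π rad/s → f = ω/(2π) = 138 Hz.
138 Hz mod fs = 6 Hz.
6 Hz ≤ fs/2 = 33 Hz, appears at 6 Hz.

6 Hz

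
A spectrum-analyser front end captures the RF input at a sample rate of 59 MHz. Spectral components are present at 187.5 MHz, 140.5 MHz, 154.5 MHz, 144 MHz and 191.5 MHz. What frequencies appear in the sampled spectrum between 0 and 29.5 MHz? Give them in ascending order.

10.5 MHz, 14.5 MHz, 22.5 MHz, 26 MHz

fs/2 = 29.5 MHz.
187.5 MHz mod fs = 10.5 MHz.
10.5 MHz ≤ fs/2 = 29.5 MHz, appears at 10.5 MHz.
140.5 MHz mod fs = 22.5 MHz.
22.5 MHz ≤ fs/2 = 29.5 MHz, appears at 22.5 MHz.
154.5 MHz mod fs = 36.5 MHz.
36.5 MHz > fs/2 = 29.5 MHz, folds to fs − 36.5 MHz = 22.5 MHz.
144 MHz mod fs = 26 MHz.
26 MHz ≤ fs/2 = 29.5 MHz, appears at 26 MHz.
191.5 MHz mod fs = 14.5 MHz.
14.5 MHz ≤ fs/2 = 29.5 MHz, appears at 14.5 MHz.
Distinct values: {10.5 MHz, 14.5 MHz, 22.5 MHz, 26 MHz}.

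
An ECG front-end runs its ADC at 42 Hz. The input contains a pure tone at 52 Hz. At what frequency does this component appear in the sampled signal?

52 Hz mod fs = 10 Hz.
10 Hz ≤ fs/2 = 21 Hz, appears at 10 Hz.

10 Hz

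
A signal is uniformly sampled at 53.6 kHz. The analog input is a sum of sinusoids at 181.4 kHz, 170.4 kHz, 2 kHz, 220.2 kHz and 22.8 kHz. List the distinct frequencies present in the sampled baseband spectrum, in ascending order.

2 kHz, 5.8 kHz, 9.6 kHz, 20.6 kHz, 22.8 kHz

fs/2 = 26.8 kHz.
181.4 kHz mod fs = 20.6 kHz.
20.6 kHz ≤ fs/2 = 26.8 kHz, appears at 20.6 kHz.
170.4 kHz mod fs = 9.6 kHz.
9.6 kHz ≤ fs/2 = 26.8 kHz, appears at 9.6 kHz.
2 kHz ≤ fs/2 = 26.8 kHz, passes unchanged.
220.2 kHz mod fs = 5.8 kHz.
5.8 kHz ≤ fs/2 = 26.8 kHz, appears at 5.8 kHz.
22.8 kHz ≤ fs/2 = 26.8 kHz, passes unchanged.
Distinct values: {2 kHz, 5.8 kHz, 9.6 kHz, 20.6 kHz, 22.8 kHz}.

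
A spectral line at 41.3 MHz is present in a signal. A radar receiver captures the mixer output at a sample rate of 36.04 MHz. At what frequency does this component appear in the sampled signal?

41.3 MHz mod fs = 5.26 MHz.
5.26 MHz ≤ fs/2 = 18.02 MHz, appears at 5.26 MHz.

5.26 MHz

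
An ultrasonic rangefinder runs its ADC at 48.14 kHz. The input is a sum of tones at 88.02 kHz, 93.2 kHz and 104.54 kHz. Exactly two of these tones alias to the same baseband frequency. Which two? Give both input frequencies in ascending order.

88.02 kHz, 104.54 kHz

fs/2 = 24.07 kHz.
88.02 kHz mod fs = 39.88 kHz.
39.88 kHz > fs/2 = 24.07 kHz, folds to fs − 39.88 kHz = 8.26 kHz.
93.2 kHz mod fs = 45.06 kHz.
45.06 kHz > fs/2 = 24.07 kHz, folds to fs − 45.06 kHz = 3.08 kHz.
104.54 kHz mod fs = 8.26 kHz.
8.26 kHz ≤ fs/2 = 24.07 kHz, appears at 8.26 kHz.
88.02 kHz and 104.54 kHz both map to 8.26 kHz.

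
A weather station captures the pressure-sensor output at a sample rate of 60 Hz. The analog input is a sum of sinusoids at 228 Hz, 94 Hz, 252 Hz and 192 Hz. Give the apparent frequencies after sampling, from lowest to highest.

12 Hz, 26 Hz

fs/2 = 30 Hz.
228 Hz mod fs = 48 Hz.
48 Hz > fs/2 = 30 Hz, folds to fs − 48 Hz = 12 Hz.
94 Hz mod fs = 34 Hz.
34 Hz > fs/2 = 30 Hz, folds to fs − 34 Hz = 26 Hz.
252 Hz mod fs = 12 Hz.
12 Hz ≤ fs/2 = 30 Hz, appears at 12 Hz.
192 Hz mod fs = 12 Hz.
12 Hz ≤ fs/2 = 30 Hz, appears at 12 Hz.
Distinct values: {12 Hz, 26 Hz}.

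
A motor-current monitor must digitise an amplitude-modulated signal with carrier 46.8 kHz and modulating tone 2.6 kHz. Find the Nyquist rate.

AM sidebands sit at fc ± fm = 44.2 kHz and 49.4 kHz.
Highest-frequency component: 49.4 kHz.
Nyquist rate = 2 × 49.4 kHz = 98.8 kHz.

98.8 kHz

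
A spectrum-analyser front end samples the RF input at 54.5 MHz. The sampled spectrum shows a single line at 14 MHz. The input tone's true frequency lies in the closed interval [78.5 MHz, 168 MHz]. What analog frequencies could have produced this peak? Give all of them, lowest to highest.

Frequencies that alias to 14 MHz are k·fs ± 14 MHz for integer k ≥ 0.
k=0: 14 MHz.
k=1: 40.5 MHz, 68.5 MHz.
k=2: 95 MHz, 123 MHz.
k=3: 149.5 MHz, 177.5 MHz.
k=4: 204 MHz, 232 MHz.
Within [78.5 MHz, 168 MHz]: 95 MHz, 123 MHz, 149.5 MHz.

95 MHz, 123 MHz, 149.5 MHz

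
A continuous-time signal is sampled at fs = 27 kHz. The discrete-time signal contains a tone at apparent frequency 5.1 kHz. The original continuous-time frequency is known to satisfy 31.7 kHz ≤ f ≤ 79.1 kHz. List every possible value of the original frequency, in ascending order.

32.1 kHz, 48.9 kHz, 59.1 kHz, 75.9 kHz

Frequencies that alias to 5.1 kHz are k·fs ± 5.1 kHz for integer k ≥ 0.
k=0: 5.1 kHz.
k=1: 21.9 kHz, 32.1 kHz.
k=2: 48.9 kHz, 59.1 kHz.
k=3: 75.9 kHz, 86.1 kHz.
k=4: 102.9 kHz, 113.1 kHz.
Within [31.7 kHz, 79.1 kHz]: 32.1 kHz, 48.9 kHz, 59.1 kHz, 75.9 kHz.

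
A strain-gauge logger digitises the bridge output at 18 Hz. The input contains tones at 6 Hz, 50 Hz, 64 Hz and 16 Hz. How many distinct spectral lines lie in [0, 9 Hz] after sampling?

4

fs/2 = 9 Hz.
6 Hz ≤ fs/2 = 9 Hz, passes unchanged.
50 Hz mod fs = 14 Hz.
14 Hz > fs/2 = 9 Hz, folds to fs − 14 Hz = 4 Hz.
64 Hz mod fs = 10 Hz.
10 Hz > fs/2 = 9 Hz, folds to fs − 10 Hz = 8 Hz.
16 Hz > fs/2 = 9 Hz, folds to fs − 16 Hz = 2 Hz.
Distinct values: {2 Hz, 4 Hz, 6 Hz, 8 Hz} → 4.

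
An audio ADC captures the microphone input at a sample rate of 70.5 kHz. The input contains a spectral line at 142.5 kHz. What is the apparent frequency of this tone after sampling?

1.5 kHz

142.5 kHz mod fs = 1.5 kHz.
1.5 kHz ≤ fs/2 = 35.25 kHz, appears at 1.5 kHz.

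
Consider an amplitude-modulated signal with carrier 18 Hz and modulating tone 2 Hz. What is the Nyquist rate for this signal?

AM sidebands sit at fc ± fm = 16 Hz and 20 Hz.
Highest-frequency component: 20 Hz.
Nyquist rate = 2 × 20 Hz = 40 Hz.

40 Hz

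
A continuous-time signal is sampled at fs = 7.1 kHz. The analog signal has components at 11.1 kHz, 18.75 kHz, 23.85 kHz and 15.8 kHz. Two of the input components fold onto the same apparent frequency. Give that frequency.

fs/2 = 3.55 kHz.
11.1 kHz mod fs = 4 kHz.
4 kHz > fs/2 = 3.55 kHz, folds to fs − 4 kHz = 3.1 kHz.
18.75 kHz mod fs = 4.55 kHz.
4.55 kHz > fs/2 = 3.55 kHz, folds to fs − 4.55 kHz = 2.55 kHz.
23.85 kHz mod fs = 2.55 kHz.
2.55 kHz ≤ fs/2 = 3.55 kHz, appears at 2.55 kHz.
15.8 kHz mod fs = 1.6 kHz.
1.6 kHz ≤ fs/2 = 3.55 kHz, appears at 1.6 kHz.
18.75 kHz and 23.85 kHz both map to 2.55 kHz.

2.55 kHz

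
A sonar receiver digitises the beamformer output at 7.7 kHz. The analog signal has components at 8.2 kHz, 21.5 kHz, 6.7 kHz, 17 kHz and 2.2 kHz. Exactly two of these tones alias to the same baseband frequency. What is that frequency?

1.6 kHz

fs/2 = 3.85 kHz.
8.2 kHz mod fs = 0.5 kHz.
0.5 kHz ≤ fs/2 = 3.85 kHz, appears at 0.5 kHz.
21.5 kHz mod fs = 6.1 kHz.
6.1 kHz > fs/2 = 3.85 kHz, folds to fs − 6.1 kHz = 1.6 kHz.
6.7 kHz > fs/2 = 3.85 kHz, folds to fs − 6.7 kHz = 1 kHz.
17 kHz mod fs = 1.6 kHz.
1.6 kHz ≤ fs/2 = 3.85 kHz, appears at 1.6 kHz.
2.2 kHz ≤ fs/2 = 3.85 kHz, passes unchanged.
17 kHz and 21.5 kHz both map to 1.6 kHz.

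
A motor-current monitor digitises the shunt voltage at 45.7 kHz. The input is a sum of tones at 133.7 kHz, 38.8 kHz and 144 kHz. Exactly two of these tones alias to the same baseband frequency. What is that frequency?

fs/2 = 22.85 kHz.
133.7 kHz mod fs = 42.3 kHz.
42.3 kHz > fs/2 = 22.85 kHz, folds to fs − 42.3 kHz = 3.4 kHz.
38.8 kHz > fs/2 = 22.85 kHz, folds to fs − 38.8 kHz = 6.9 kHz.
144 kHz mod fs = 6.9 kHz.
6.9 kHz ≤ fs/2 = 22.85 kHz, appears at 6.9 kHz.
38.8 kHz and 144 kHz both map to 6.9 kHz.

6.9 kHz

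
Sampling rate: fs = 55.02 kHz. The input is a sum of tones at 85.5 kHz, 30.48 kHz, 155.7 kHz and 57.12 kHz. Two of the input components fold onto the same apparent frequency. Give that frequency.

24.54 kHz

fs/2 = 27.51 kHz.
85.5 kHz mod fs = 30.48 kHz.
30.48 kHz > fs/2 = 27.51 kHz, folds to fs − 30.48 kHz = 24.54 kHz.
30.48 kHz > fs/2 = 27.51 kHz, folds to fs − 30.48 kHz = 24.54 kHz.
155.7 kHz mod fs = 45.66 kHz.
45.66 kHz > fs/2 = 27.51 kHz, folds to fs − 45.66 kHz = 9.36 kHz.
57.12 kHz mod fs = 2.1 kHz.
2.1 kHz ≤ fs/2 = 27.51 kHz, appears at 2.1 kHz.
30.48 kHz and 85.5 kHz both map to 24.54 kHz.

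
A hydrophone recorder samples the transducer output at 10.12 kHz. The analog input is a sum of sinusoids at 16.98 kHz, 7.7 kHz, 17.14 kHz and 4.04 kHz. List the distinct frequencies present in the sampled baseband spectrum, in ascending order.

2.42 kHz, 3.1 kHz, 3.26 kHz, 4.04 kHz

fs/2 = 5.06 kHz.
16.98 kHz mod fs = 6.86 kHz.
6.86 kHz > fs/2 = 5.06 kHz, folds to fs − 6.86 kHz = 3.26 kHz.
7.7 kHz > fs/2 = 5.06 kHz, folds to fs − 7.7 kHz = 2.42 kHz.
17.14 kHz mod fs = 7.02 kHz.
7.02 kHz > fs/2 = 5.06 kHz, folds to fs − 7.02 kHz = 3.1 kHz.
4.04 kHz ≤ fs/2 = 5.06 kHz, passes unchanged.
Distinct values: {2.42 kHz, 3.1 kHz, 3.26 kHz, 4.04 kHz}.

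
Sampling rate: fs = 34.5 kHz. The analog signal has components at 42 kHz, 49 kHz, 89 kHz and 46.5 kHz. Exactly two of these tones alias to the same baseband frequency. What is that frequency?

fs/2 = 17.25 kHz.
42 kHz mod fs = 7.5 kHz.
7.5 kHz ≤ fs/2 = 17.25 kHz, appears at 7.5 kHz.
49 kHz mod fs = 14.5 kHz.
14.5 kHz ≤ fs/2 = 17.25 kHz, appears at 14.5 kHz.
89 kHz mod fs = 20 kHz.
20 kHz > fs/2 = 17.25 kHz, folds to fs − 20 kHz = 14.5 kHz.
46.5 kHz mod fs = 12 kHz.
12 kHz ≤ fs/2 = 17.25 kHz, appears at 12 kHz.
49 kHz and 89 kHz both map to 14.5 kHz.

14.5 kHz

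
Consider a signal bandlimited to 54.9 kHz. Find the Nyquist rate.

109.8 kHz

Nyquist rate = 2 × 54.9 kHz = 109.8 kHz.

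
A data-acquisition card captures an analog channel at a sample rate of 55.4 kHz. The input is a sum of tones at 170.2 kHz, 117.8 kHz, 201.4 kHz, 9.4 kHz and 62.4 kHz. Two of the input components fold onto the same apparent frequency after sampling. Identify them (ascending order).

fs/2 = 27.7 kHz.
170.2 kHz mod fs = 4 kHz.
4 kHz ≤ fs/2 = 27.7 kHz, appears at 4 kHz.
117.8 kHz mod fs = 7 kHz.
7 kHz ≤ fs/2 = 27.7 kHz, appears at 7 kHz.
201.4 kHz mod fs = 35.2 kHz.
35.2 kHz > fs/2 = 27.7 kHz, folds to fs − 35.2 kHz = 20.2 kHz.
9.4 kHz ≤ fs/2 = 27.7 kHz, passes unchanged.
62.4 kHz mod fs = 7 kHz.
7 kHz ≤ fs/2 = 27.7 kHz, appears at 7 kHz.
62.4 kHz and 117.8 kHz both map to 7 kHz.

62.4 kHz, 117.8 kHz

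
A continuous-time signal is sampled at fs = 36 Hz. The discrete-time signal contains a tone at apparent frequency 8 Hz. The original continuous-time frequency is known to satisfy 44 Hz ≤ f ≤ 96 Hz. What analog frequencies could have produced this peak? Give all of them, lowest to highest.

44 Hz, 64 Hz, 80 Hz

Frequencies that alias to 8 Hz are k·fs ± 8 Hz for integer k ≥ 0.
k=0: 8 Hz.
k=1: 28 Hz, 44 Hz.
k=2: 64 Hz, 80 Hz.
k=3: 100 Hz, 116 Hz.
Within [44 Hz, 96 Hz]: 44 Hz, 64 Hz, 80 Hz.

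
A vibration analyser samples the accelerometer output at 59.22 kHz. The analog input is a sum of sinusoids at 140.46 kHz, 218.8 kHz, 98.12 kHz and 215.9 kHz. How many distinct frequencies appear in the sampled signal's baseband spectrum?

fs/2 = 29.61 kHz.
140.46 kHz mod fs = 22.02 kHz.
22.02 kHz ≤ fs/2 = 29.61 kHz, appears at 22.02 kHz.
218.8 kHz mod fs = 41.14 kHz.
41.14 kHz > fs/2 = 29.61 kHz, folds to fs − 41.14 kHz = 18.08 kHz.
98.12 kHz mod fs = 38.9 kHz.
38.9 kHz > fs/2 = 29.61 kHz, folds to fs − 38.9 kHz = 20.32 kHz.
215.9 kHz mod fs = 38.24 kHz.
38.24 kHz > fs/2 = 29.61 kHz, folds to fs − 38.24 kHz = 20.98 kHz.
Distinct values: {18.08 kHz, 20.32 kHz, 20.98 kHz, 22.02 kHz} → 4.

4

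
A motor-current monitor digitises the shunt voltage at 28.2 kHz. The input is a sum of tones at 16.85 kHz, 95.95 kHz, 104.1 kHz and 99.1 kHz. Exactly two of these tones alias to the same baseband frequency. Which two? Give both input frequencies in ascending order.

fs/2 = 14.1 kHz.
16.85 kHz > fs/2 = 14.1 kHz, folds to fs − 16.85 kHz = 11.35 kHz.
95.95 kHz mod fs = 11.35 kHz.
11.35 kHz ≤ fs/2 = 14.1 kHz, appears at 11.35 kHz.
104.1 kHz mod fs = 19.5 kHz.
19.5 kHz > fs/2 = 14.1 kHz, folds to fs − 19.5 kHz = 8.7 kHz.
99.1 kHz mod fs = 14.5 kHz.
14.5 kHz > fs/2 = 14.1 kHz, folds to fs − 14.5 kHz = 13.7 kHz.
16.85 kHz and 95.95 kHz both map to 11.35 kHz.

16.85 kHz, 95.95 kHz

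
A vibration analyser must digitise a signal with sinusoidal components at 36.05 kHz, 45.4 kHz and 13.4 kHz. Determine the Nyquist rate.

Highest-frequency component: 45.4 kHz.
Nyquist rate = 2 × 45.4 kHz = 90.8 kHz.

90.8 kHz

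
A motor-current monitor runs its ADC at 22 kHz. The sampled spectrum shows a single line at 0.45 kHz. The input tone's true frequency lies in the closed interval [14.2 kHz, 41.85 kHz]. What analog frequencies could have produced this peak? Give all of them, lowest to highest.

Frequencies that alias to 0.45 kHz are k·fs ± 0.45 kHz for integer k ≥ 0.
k=0: 0.45 kHz.
k=1: 21.55 kHz, 22.45 kHz.
k=2: 43.55 kHz, 44.45 kHz.
Within [14.2 kHz, 41.85 kHz]: 21.55 kHz, 22.45 kHz.

21.55 kHz, 22.45 kHz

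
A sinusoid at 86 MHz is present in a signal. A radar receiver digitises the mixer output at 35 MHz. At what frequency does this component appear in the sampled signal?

16 MHz

86 MHz mod fs = 16 MHz.
16 MHz ≤ fs/2 = 17.5 MHz, appears at 16 MHz.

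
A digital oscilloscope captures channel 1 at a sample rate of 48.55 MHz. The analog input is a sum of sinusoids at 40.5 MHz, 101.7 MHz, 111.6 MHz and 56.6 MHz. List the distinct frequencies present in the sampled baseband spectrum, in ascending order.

4.6 MHz, 8.05 MHz, 14.5 MHz

fs/2 = 24.275 MHz.
40.5 MHz > fs/2 = 24.275 MHz, folds to fs − 40.5 MHz = 8.05 MHz.
101.7 MHz mod fs = 4.6 MHz.
4.6 MHz ≤ fs/2 = 24.275 MHz, appears at 4.6 MHz.
111.6 MHz mod fs = 14.5 MHz.
14.5 MHz ≤ fs/2 = 24.275 MHz, appears at 14.5 MHz.
56.6 MHz mod fs = 8.05 MHz.
8.05 MHz ≤ fs/2 = 24.275 MHz, appears at 8.05 MHz.
Distinct values: {4.6 MHz, 8.05 MHz, 14.5 MHz}.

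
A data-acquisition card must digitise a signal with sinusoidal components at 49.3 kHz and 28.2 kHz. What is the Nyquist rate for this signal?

98.6 kHz

Highest-frequency component: 49.3 kHz.
Nyquist rate = 2 × 49.3 kHz = 98.6 kHz.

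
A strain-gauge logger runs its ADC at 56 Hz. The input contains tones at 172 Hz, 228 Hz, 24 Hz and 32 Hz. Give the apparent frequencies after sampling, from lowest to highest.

4 Hz, 24 Hz

fs/2 = 28 Hz.
172 Hz mod fs = 4 Hz.
4 Hz ≤ fs/2 = 28 Hz, appears at 4 Hz.
228 Hz mod fs = 4 Hz.
4 Hz ≤ fs/2 = 28 Hz, appears at 4 Hz.
24 Hz ≤ fs/2 = 28 Hz, passes unchanged.
32 Hz > fs/2 = 28 Hz, folds to fs − 32 Hz = 24 Hz.
Distinct values: {4 Hz, 24 Hz}.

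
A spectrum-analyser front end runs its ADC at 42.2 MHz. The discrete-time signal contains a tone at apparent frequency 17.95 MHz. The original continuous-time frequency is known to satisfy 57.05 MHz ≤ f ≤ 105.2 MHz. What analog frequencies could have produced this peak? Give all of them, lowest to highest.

60.15 MHz, 66.45 MHz, 102.35 MHz

Frequencies that alias to 17.95 MHz are k·fs ± 17.95 MHz for integer k ≥ 0.
k=0: 17.95 MHz.
k=1: 24.25 MHz, 60.15 MHz.
k=2: 66.45 MHz, 102.35 MHz.
k=3: 108.65 MHz, 144.55 MHz.
Within [57.05 MHz, 105.2 MHz]: 60.15 MHz, 66.45 MHz, 102.35 MHz.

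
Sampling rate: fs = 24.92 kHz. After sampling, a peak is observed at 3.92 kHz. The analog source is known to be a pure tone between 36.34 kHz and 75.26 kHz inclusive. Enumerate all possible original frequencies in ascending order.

Frequencies that alias to 3.92 kHz are k·fs ± 3.92 kHz for integer k ≥ 0.
k=0: 3.92 kHz.
k=1: 21 kHz, 28.84 kHz.
k=2: 45.92 kHz, 53.76 kHz.
k=3: 70.84 kHz, 78.68 kHz.
k=4: 95.76 kHz, 103.6 kHz.
Within [36.34 kHz, 75.26 kHz]: 45.92 kHz, 53.76 kHz, 70.84 kHz.

45.92 kHz, 53.76 kHz, 70.84 kHz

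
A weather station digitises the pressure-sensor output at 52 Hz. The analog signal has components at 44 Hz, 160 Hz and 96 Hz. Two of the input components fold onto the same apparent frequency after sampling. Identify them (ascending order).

44 Hz, 96 Hz

fs/2 = 26 Hz.
44 Hz > fs/2 = 26 Hz, folds to fs − 44 Hz = 8 Hz.
160 Hz mod fs = 4 Hz.
4 Hz ≤ fs/2 = 26 Hz, appears at 4 Hz.
96 Hz mod fs = 44 Hz.
44 Hz > fs/2 = 26 Hz, folds to fs − 44 Hz = 8 Hz.
44 Hz and 96 Hz both map to 8 Hz.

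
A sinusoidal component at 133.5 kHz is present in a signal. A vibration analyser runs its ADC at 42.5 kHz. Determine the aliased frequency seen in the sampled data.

133.5 kHz mod fs = 6 kHz.
6 kHz ≤ fs/2 = 21.25 kHz, appears at 6 kHz.

6 kHz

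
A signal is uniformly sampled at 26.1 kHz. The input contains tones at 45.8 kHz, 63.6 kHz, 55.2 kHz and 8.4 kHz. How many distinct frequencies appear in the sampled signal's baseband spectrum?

fs/2 = 13.05 kHz.
45.8 kHz mod fs = 19.7 kHz.
19.7 kHz > fs/2 = 13.05 kHz, folds to fs − 19.7 kHz = 6.4 kHz.
63.6 kHz mod fs = 11.4 kHz.
11.4 kHz ≤ fs/2 = 13.05 kHz, appears at 11.4 kHz.
55.2 kHz mod fs = 3 kHz.
3 kHz ≤ fs/2 = 13.05 kHz, appears at 3 kHz.
8.4 kHz ≤ fs/2 = 13.05 kHz, passes unchanged.
Distinct values: {3 kHz, 6.4 kHz, 8.4 kHz, 11.4 kHz} → 4.

4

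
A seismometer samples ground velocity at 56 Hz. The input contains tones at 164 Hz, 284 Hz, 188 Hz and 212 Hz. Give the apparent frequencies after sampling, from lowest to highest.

fs/2 = 28 Hz.
164 Hz mod fs = 52 Hz.
52 Hz > fs/2 = 28 Hz, folds to fs − 52 Hz = 4 Hz.
284 Hz mod fs = 4 Hz.
4 Hz ≤ fs/2 = 28 Hz, appears at 4 Hz.
188 Hz mod fs = 20 Hz.
20 Hz ≤ fs/2 = 28 Hz, appears at 20 Hz.
212 Hz mod fs = 44 Hz.
44 Hz > fs/2 = 28 Hz, folds to fs − 44 Hz = 12 Hz.
Distinct values: {4 Hz, 12 Hz, 20 Hz}.

4 Hz, 12 Hz, 20 Hz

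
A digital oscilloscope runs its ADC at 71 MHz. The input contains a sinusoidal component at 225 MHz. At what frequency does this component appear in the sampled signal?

225 MHz mod fs = 12 MHz.
12 MHz ≤ fs/2 = 35.5 MHz, appears at 12 MHz.

12 MHz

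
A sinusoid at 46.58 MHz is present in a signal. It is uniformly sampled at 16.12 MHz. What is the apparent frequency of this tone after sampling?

1.78 MHz

46.58 MHz mod fs = 14.34 MHz.
14.34 MHz > fs/2 = 8.06 MHz, folds to fs − 14.34 MHz = 1.78 MHz.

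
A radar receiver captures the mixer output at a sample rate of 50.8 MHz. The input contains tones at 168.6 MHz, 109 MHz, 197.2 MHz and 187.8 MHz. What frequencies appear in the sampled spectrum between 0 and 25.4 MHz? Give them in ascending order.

6 MHz, 7.4 MHz, 15.4 MHz, 16.2 MHz

fs/2 = 25.4 MHz.
168.6 MHz mod fs = 16.2 MHz.
16.2 MHz ≤ fs/2 = 25.4 MHz, appears at 16.2 MHz.
109 MHz mod fs = 7.4 MHz.
7.4 MHz ≤ fs/2 = 25.4 MHz, appears at 7.4 MHz.
197.2 MHz mod fs = 44.8 MHz.
44.8 MHz > fs/2 = 25.4 MHz, folds to fs − 44.8 MHz = 6 MHz.
187.8 MHz mod fs = 35.4 MHz.
35.4 MHz > fs/2 = 25.4 MHz, folds to fs − 35.4 MHz = 15.4 MHz.
Distinct values: {6 MHz, 7.4 MHz, 15.4 MHz, 16.2 MHz}.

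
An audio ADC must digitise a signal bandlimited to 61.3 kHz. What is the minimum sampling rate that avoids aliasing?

Nyquist rate = 2 × 61.3 kHz = 122.6 kHz.

122.6 kHz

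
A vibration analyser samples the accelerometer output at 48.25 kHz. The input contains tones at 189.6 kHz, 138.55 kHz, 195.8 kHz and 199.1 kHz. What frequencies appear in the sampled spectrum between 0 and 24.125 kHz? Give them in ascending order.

fs/2 = 24.125 kHz.
189.6 kHz mod fs = 44.85 kHz.
44.85 kHz > fs/2 = 24.125 kHz, folds to fs − 44.85 kHz = 3.4 kHz.
138.55 kHz mod fs = 42.05 kHz.
42.05 kHz > fs/2 = 24.125 kHz, folds to fs − 42.05 kHz = 6.2 kHz.
195.8 kHz mod fs = 2.8 kHz.
2.8 kHz ≤ fs/2 = 24.125 kHz, appears at 2.8 kHz.
199.1 kHz mod fs = 6.1 kHz.
6.1 kHz ≤ fs/2 = 24.125 kHz, appears at 6.1 kHz.
Distinct values: {2.8 kHz, 3.4 kHz, 6.1 kHz, 6.2 kHz}.

2.8 kHz, 3.4 kHz, 6.1 kHz, 6.2 kHz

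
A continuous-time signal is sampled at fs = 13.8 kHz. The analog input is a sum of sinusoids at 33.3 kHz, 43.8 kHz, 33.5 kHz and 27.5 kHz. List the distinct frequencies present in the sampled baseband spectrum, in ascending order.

fs/2 = 6.9 kHz.
33.3 kHz mod fs = 5.7 kHz.
5.7 kHz ≤ fs/2 = 6.9 kHz, appears at 5.7 kHz.
43.8 kHz mod fs = 2.4 kHz.
2.4 kHz ≤ fs/2 = 6.9 kHz, appears at 2.4 kHz.
33.5 kHz mod fs = 5.9 kHz.
5.9 kHz ≤ fs/2 = 6.9 kHz, appears at 5.9 kHz.
27.5 kHz mod fs = 13.7 kHz.
13.7 kHz > fs/2 = 6.9 kHz, folds to fs − 13.7 kHz = 0.1 kHz.
Distinct values: {0.1 kHz, 2.4 kHz, 5.7 kHz, 5.9 kHz}.

0.1 kHz, 2.4 kHz, 5.7 kHz, 5.9 kHz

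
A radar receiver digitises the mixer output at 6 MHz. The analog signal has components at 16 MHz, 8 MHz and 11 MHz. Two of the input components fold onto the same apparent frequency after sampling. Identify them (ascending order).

8 MHz, 16 MHz

fs/2 = 3 MHz.
16 MHz mod fs = 4 MHz.
4 MHz > fs/2 = 3 MHz, folds to fs − 4 MHz = 2 MHz.
8 MHz mod fs = 2 MHz.
2 MHz ≤ fs/2 = 3 MHz, appears at 2 MHz.
11 MHz mod fs = 5 MHz.
5 MHz > fs/2 = 3 MHz, folds to fs − 5 MHz = 1 MHz.
8 MHz and 16 MHz both map to 2 MHz.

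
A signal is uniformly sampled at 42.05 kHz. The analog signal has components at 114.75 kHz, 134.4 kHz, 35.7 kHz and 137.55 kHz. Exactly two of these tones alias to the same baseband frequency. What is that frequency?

fs/2 = 21.025 kHz.
114.75 kHz mod fs = 30.65 kHz.
30.65 kHz > fs/2 = 21.025 kHz, folds to fs − 30.65 kHz = 11.4 kHz.
134.4 kHz mod fs = 8.25 kHz.
8.25 kHz ≤ fs/2 = 21.025 kHz, appears at 8.25 kHz.
35.7 kHz > fs/2 = 21.025 kHz, folds to fs − 35.7 kHz = 6.35 kHz.
137.55 kHz mod fs = 11.4 kHz.
11.4 kHz ≤ fs/2 = 21.025 kHz, appears at 11.4 kHz.
114.75 kHz and 137.55 kHz both map to 11.4 kHz.

11.4 kHz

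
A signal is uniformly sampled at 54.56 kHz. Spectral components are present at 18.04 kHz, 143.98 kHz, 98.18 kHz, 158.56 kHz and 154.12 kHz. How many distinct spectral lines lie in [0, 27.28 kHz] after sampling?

fs/2 = 27.28 kHz.
18.04 kHz ≤ fs/2 = 27.28 kHz, passes unchanged.
143.98 kHz mod fs = 34.86 kHz.
34.86 kHz > fs/2 = 27.28 kHz, folds to fs − 34.86 kHz = 19.7 kHz.
98.18 kHz mod fs = 43.62 kHz.
43.62 kHz > fs/2 = 27.28 kHz, folds to fs − 43.62 kHz = 10.94 kHz.
158.56 kHz mod fs = 49.44 kHz.
49.44 kHz > fs/2 = 27.28 kHz, folds to fs − 49.44 kHz = 5.12 kHz.
154.12 kHz mod fs = 45 kHz.
45 kHz > fs/2 = 27.28 kHz, folds to fs − 45 kHz = 9.56 kHz.
Distinct values: {5.12 kHz, 9.56 kHz, 10.94 kHz, 18.04 kHz, 19.7 kHz} → 5.

5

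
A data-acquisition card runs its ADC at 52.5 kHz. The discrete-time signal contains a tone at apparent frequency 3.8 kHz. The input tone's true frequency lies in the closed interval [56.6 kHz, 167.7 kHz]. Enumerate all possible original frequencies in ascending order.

Frequencies that alias to 3.8 kHz are k·fs ± 3.8 kHz for integer k ≥ 0.
k=0: 3.8 kHz.
k=1: 48.7 kHz, 56.3 kHz.
k=2: 101.2 kHz, 108.8 kHz.
k=3: 153.7 kHz, 161.3 kHz.
k=4: 206.2 kHz, 213.8 kHz.
Within [56.6 kHz, 167.7 kHz]: 101.2 kHz, 108.8 kHz, 153.7 kHz, 161.3 kHz.

101.2 kHz, 108.8 kHz, 153.7 kHz, 161.3 kHz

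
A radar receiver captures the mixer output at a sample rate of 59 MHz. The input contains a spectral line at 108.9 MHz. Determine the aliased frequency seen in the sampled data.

9.1 MHz

108.9 MHz mod fs = 49.9 MHz.
49.9 MHz > fs/2 = 29.5 MHz, folds to fs − 49.9 MHz = 9.1 MHz.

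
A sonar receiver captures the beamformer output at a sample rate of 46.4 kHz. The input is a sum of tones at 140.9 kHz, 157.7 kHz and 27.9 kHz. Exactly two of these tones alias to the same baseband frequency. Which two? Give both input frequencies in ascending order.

27.9 kHz, 157.7 kHz

fs/2 = 23.2 kHz.
140.9 kHz mod fs = 1.7 kHz.
1.7 kHz ≤ fs/2 = 23.2 kHz, appears at 1.7 kHz.
157.7 kHz mod fs = 18.5 kHz.
18.5 kHz ≤ fs/2 = 23.2 kHz, appears at 18.5 kHz.
27.9 kHz > fs/2 = 23.2 kHz, folds to fs − 27.9 kHz = 18.5 kHz.
27.9 kHz and 157.7 kHz both map to 18.5 kHz.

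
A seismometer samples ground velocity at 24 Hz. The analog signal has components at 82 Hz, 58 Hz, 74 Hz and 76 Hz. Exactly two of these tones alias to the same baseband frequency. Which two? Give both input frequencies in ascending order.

fs/2 = 12 Hz.
82 Hz mod fs = 10 Hz.
10 Hz ≤ fs/2 = 12 Hz, appears at 10 Hz.
58 Hz mod fs = 10 Hz.
10 Hz ≤ fs/2 = 12 Hz, appears at 10 Hz.
74 Hz mod fs = 2 Hz.
2 Hz ≤ fs/2 = 12 Hz, appears at 2 Hz.
76 Hz mod fs = 4 Hz.
4 Hz ≤ fs/2 = 12 Hz, appears at 4 Hz.
58 Hz and 82 Hz both map to 10 Hz.

58 Hz, 82 Hz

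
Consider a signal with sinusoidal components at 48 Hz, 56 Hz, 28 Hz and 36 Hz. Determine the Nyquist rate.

Highest-frequency component: 56 Hz.
Nyquist rate = 2 × 56 Hz = 112 Hz.

112 Hz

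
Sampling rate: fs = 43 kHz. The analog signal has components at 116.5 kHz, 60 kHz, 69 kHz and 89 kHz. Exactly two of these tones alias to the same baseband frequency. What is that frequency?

17 kHz

fs/2 = 21.5 kHz.
116.5 kHz mod fs = 30.5 kHz.
30.5 kHz > fs/2 = 21.5 kHz, folds to fs − 30.5 kHz = 12.5 kHz.
60 kHz mod fs = 17 kHz.
17 kHz ≤ fs/2 = 21.5 kHz, appears at 17 kHz.
69 kHz mod fs = 26 kHz.
26 kHz > fs/2 = 21.5 kHz, folds to fs − 26 kHz = 17 kHz.
89 kHz mod fs = 3 kHz.
3 kHz ≤ fs/2 = 21.5 kHz, appears at 3 kHz.
60 kHz and 69 kHz both map to 17 kHz.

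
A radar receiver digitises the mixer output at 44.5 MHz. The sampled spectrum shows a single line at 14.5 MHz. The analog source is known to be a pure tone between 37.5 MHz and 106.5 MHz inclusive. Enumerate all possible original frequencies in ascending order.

Frequencies that alias to 14.5 MHz are k·fs ± 14.5 MHz for integer k ≥ 0.
k=0: 14.5 MHz.
k=1: 30 MHz, 59 MHz.
k=2: 74.5 MHz, 103.5 MHz.
k=3: 119 MHz, 148 MHz.
Within [37.5 MHz, 106.5 MHz]: 59 MHz, 74.5 MHz, 103.5 MHz.

59 MHz, 74.5 MHz, 103.5 MHz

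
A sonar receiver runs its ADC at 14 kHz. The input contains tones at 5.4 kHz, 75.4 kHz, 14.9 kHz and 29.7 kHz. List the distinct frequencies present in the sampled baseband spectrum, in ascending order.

0.9 kHz, 1.7 kHz, 5.4 kHz

fs/2 = 7 kHz.
5.4 kHz ≤ fs/2 = 7 kHz, passes unchanged.
75.4 kHz mod fs = 5.4 kHz.
5.4 kHz ≤ fs/2 = 7 kHz, appears at 5.4 kHz.
14.9 kHz mod fs = 0.9 kHz.
0.9 kHz ≤ fs/2 = 7 kHz, appears at 0.9 kHz.
29.7 kHz mod fs = 1.7 kHz.
1.7 kHz ≤ fs/2 = 7 kHz, appears at 1.7 kHz.
Distinct values: {0.9 kHz, 1.7 kHz, 5.4 kHz}.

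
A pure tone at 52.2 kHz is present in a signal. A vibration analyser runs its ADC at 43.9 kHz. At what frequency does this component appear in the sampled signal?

8.3 kHz

52.2 kHz mod fs = 8.3 kHz.
8.3 kHz ≤ fs/2 = 21.95 kHz, appears at 8.3 kHz.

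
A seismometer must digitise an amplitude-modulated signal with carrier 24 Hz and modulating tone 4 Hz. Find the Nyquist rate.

56 Hz

AM sidebands sit at fc ± fm = 20 Hz and 28 Hz.
Highest-frequency component: 28 Hz.
Nyquist rate = 2 × 28 Hz = 56 Hz.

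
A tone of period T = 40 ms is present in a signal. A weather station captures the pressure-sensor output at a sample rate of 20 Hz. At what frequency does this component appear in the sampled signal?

5 Hz

T = 40 ms → f = 1/T = 25 Hz.
25 Hz mod fs = 5 Hz.
5 Hz ≤ fs/2 = 10 Hz, appears at 5 Hz.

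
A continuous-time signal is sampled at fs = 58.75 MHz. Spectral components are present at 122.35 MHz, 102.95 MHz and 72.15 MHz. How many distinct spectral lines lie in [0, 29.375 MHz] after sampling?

3

fs/2 = 29.375 MHz.
122.35 MHz mod fs = 4.85 MHz.
4.85 MHz ≤ fs/2 = 29.375 MHz, appears at 4.85 MHz.
102.95 MHz mod fs = 44.2 MHz.
44.2 MHz > fs/2 = 29.375 MHz, folds to fs − 44.2 MHz = 14.55 MHz.
72.15 MHz mod fs = 13.4 MHz.
13.4 MHz ≤ fs/2 = 29.375 MHz, appears at 13.4 MHz.
Distinct values: {4.85 MHz, 13.4 MHz, 14.55 MHz} → 3.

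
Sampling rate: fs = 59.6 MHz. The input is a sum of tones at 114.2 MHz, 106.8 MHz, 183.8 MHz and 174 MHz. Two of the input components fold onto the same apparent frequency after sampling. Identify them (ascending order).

114.2 MHz, 183.8 MHz

fs/2 = 29.8 MHz.
114.2 MHz mod fs = 54.6 MHz.
54.6 MHz > fs/2 = 29.8 MHz, folds to fs − 54.6 MHz = 5 MHz.
106.8 MHz mod fs = 47.2 MHz.
47.2 MHz > fs/2 = 29.8 MHz, folds to fs − 47.2 MHz = 12.4 MHz.
183.8 MHz mod fs = 5 MHz.
5 MHz ≤ fs/2 = 29.8 MHz, appears at 5 MHz.
174 MHz mod fs = 54.8 MHz.
54.8 MHz > fs/2 = 29.8 MHz, folds to fs − 54.8 MHz = 4.8 MHz.
114.2 MHz and 183.8 MHz both map to 5 MHz.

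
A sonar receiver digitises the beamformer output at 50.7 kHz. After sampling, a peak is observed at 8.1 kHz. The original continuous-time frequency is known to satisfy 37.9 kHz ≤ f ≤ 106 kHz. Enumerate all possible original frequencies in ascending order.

Frequencies that alias to 8.1 kHz are k·fs ± 8.1 kHz for integer k ≥ 0.
k=0: 8.1 kHz.
k=1: 42.6 kHz, 58.8 kHz.
k=2: 93.3 kHz, 109.5 kHz.
k=3: 144 kHz, 160.2 kHz.
Within [37.9 kHz, 106 kHz]: 42.6 kHz, 58.8 kHz, 93.3 kHz.

42.6 kHz, 58.8 kHz, 93.3 kHz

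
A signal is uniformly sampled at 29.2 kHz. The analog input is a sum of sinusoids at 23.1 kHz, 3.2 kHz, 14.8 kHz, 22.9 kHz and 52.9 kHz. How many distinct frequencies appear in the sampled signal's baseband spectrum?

fs/2 = 14.6 kHz.
23.1 kHz > fs/2 = 14.6 kHz, folds to fs − 23.1 kHz = 6.1 kHz.
3.2 kHz ≤ fs/2 = 14.6 kHz, passes unchanged.
14.8 kHz > fs/2 = 14.6 kHz, folds to fs − 14.8 kHz = 14.4 kHz.
22.9 kHz > fs/2 = 14.6 kHz, folds to fs − 22.9 kHz = 6.3 kHz.
52.9 kHz mod fs = 23.7 kHz.
23.7 kHz > fs/2 = 14.6 kHz, folds to fs − 23.7 kHz = 5.5 kHz.
Distinct values: {3.2 kHz, 5.5 kHz, 6.1 kHz, 6.3 kHz, 14.4 kHz} → 5.

5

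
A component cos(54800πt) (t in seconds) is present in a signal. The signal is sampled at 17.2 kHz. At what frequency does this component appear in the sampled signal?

ω = 54800π rad/s → f = ω/(2π) = 27400 Hz = 27.4 kHz.
27.4 kHz mod fs = 10.2 kHz.
10.2 kHz > fs/2 = 8.6 kHz, folds to fs − 10.2 kHz = 7 kHz.

7 kHz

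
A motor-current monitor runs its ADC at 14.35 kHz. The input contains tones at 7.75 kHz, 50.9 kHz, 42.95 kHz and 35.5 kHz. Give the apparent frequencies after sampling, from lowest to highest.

fs/2 = 7.175 kHz.
7.75 kHz > fs/2 = 7.175 kHz, folds to fs − 7.75 kHz = 6.6 kHz.
50.9 kHz mod fs = 7.85 kHz.
7.85 kHz > fs/2 = 7.175 kHz, folds to fs − 7.85 kHz = 6.5 kHz.
42.95 kHz mod fs = 14.25 kHz.
14.25 kHz > fs/2 = 7.175 kHz, folds to fs − 14.25 kHz = 0.1 kHz.
35.5 kHz mod fs = 6.8 kHz.
6.8 kHz ≤ fs/2 = 7.175 kHz, appears at 6.8 kHz.
Distinct values: {0.1 kHz, 6.5 kHz, 6.6 kHz, 6.8 kHz}.

0.1 kHz, 6.5 kHz, 6.6 kHz, 6.8 kHz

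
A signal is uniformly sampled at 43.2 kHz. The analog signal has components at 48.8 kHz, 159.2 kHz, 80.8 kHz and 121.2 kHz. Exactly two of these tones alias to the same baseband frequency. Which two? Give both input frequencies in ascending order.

fs/2 = 21.6 kHz.
48.8 kHz mod fs = 5.6 kHz.
5.6 kHz ≤ fs/2 = 21.6 kHz, appears at 5.6 kHz.
159.2 kHz mod fs = 29.6 kHz.
29.6 kHz > fs/2 = 21.6 kHz, folds to fs − 29.6 kHz = 13.6 kHz.
80.8 kHz mod fs = 37.6 kHz.
37.6 kHz > fs/2 = 21.6 kHz, folds to fs − 37.6 kHz = 5.6 kHz.
121.2 kHz mod fs = 34.8 kHz.
34.8 kHz > fs/2 = 21.6 kHz, folds to fs − 34.8 kHz = 8.4 kHz.
48.8 kHz and 80.8 kHz both map to 5.6 kHz.

48.8 kHz, 80.8 kHz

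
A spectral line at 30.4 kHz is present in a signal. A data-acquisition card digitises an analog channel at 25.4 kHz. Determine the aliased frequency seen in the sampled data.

5 kHz

30.4 kHz mod fs = 5 kHz.
5 kHz ≤ fs/2 = 12.7 kHz, appears at 5 kHz.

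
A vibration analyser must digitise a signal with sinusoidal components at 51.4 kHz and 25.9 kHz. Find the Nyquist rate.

102.8 kHz

Highest-frequency component: 51.4 kHz.
Nyquist rate = 2 × 51.4 kHz = 102.8 kHz.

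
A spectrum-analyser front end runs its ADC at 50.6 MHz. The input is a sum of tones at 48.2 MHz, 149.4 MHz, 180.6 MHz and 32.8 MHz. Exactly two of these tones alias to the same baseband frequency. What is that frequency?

fs/2 = 25.3 MHz.
48.2 MHz > fs/2 = 25.3 MHz, folds to fs − 48.2 MHz = 2.4 MHz.
149.4 MHz mod fs = 48.2 MHz.
48.2 MHz > fs/2 = 25.3 MHz, folds to fs − 48.2 MHz = 2.4 MHz.
180.6 MHz mod fs = 28.8 MHz.
28.8 MHz > fs/2 = 25.3 MHz, folds to fs − 28.8 MHz = 21.8 MHz.
32.8 MHz > fs/2 = 25.3 MHz, folds to fs − 32.8 MHz = 17.8 MHz.
48.2 MHz and 149.4 MHz both map to 2.4 MHz.

2.4 MHz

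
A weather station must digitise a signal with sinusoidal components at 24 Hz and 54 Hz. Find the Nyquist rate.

108 Hz

Highest-frequency component: 54 Hz.
Nyquist rate = 2 × 54 Hz = 108 Hz.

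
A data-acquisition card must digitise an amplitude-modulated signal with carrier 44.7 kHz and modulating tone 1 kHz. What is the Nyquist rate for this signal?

AM sidebands sit at fc ± fm = 43.7 kHz and 45.7 kHz.
Highest-frequency component: 45.7 kHz.
Nyquist rate = 2 × 45.7 kHz = 91.4 kHz.

91.4 kHz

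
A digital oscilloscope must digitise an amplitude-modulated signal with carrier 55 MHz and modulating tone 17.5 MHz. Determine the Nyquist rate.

AM sidebands sit at fc ± fm = 37.5 MHz and 72.5 MHz.
Highest-frequency component: 72.5 MHz.
Nyquist rate = 2 × 72.5 MHz = 145 MHz.

145 MHz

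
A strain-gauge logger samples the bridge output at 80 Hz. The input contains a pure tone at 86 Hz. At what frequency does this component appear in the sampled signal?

6 Hz

86 Hz mod fs = 6 Hz.
6 Hz ≤ fs/2 = 40 Hz, appears at 6 Hz.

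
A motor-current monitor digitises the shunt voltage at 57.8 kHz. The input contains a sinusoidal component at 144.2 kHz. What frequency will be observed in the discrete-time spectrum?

144.2 kHz mod fs = 28.6 kHz.
28.6 kHz ≤ fs/2 = 28.9 kHz, appears at 28.6 kHz.

28.6 kHz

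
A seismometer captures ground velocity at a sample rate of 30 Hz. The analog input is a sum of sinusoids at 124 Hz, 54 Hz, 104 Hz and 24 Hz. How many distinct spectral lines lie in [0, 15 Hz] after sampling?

3

fs/2 = 15 Hz.
124 Hz mod fs = 4 Hz.
4 Hz ≤ fs/2 = 15 Hz, appears at 4 Hz.
54 Hz mod fs = 24 Hz.
24 Hz > fs/2 = 15 Hz, folds to fs − 24 Hz = 6 Hz.
104 Hz mod fs = 14 Hz.
14 Hz ≤ fs/2 = 15 Hz, appears at 14 Hz.
24 Hz > fs/2 = 15 Hz, folds to fs − 24 Hz = 6 Hz.
Distinct values: {4 Hz, 6 Hz, 14 Hz} → 3.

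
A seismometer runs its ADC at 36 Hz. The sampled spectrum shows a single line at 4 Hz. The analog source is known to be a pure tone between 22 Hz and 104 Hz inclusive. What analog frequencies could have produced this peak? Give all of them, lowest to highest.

Frequencies that alias to 4 Hz are k·fs ± 4 Hz for integer k ≥ 0.
k=0: 4 Hz.
k=1: 32 Hz, 40 Hz.
k=2: 68 Hz, 76 Hz.
k=3: 104 Hz, 112 Hz.
k=4: 140 Hz, 148 Hz.
Within [22 Hz, 104 Hz]: 32 Hz, 40 Hz, 68 Hz, 76 Hz, 104 Hz.

32 Hz, 40 Hz, 68 Hz, 76 Hz, 104 Hz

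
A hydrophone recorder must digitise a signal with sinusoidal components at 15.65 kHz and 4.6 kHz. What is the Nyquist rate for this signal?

Highest-frequency component: 15.65 kHz.
Nyquist rate = 2 × 15.65 kHz = 31.3 kHz.

31.3 kHz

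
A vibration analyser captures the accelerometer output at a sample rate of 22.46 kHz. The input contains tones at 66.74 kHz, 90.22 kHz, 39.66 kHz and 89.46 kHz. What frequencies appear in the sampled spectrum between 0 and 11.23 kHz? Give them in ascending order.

fs/2 = 11.23 kHz.
66.74 kHz mod fs = 21.82 kHz.
21.82 kHz > fs/2 = 11.23 kHz, folds to fs − 21.82 kHz = 0.64 kHz.
90.22 kHz mod fs = 0.38 kHz.
0.38 kHz ≤ fs/2 = 11.23 kHz, appears at 0.38 kHz.
39.66 kHz mod fs = 17.2 kHz.
17.2 kHz > fs/2 = 11.23 kHz, folds to fs − 17.2 kHz = 5.26 kHz.
89.46 kHz mod fs = 22.08 kHz.
22.08 kHz > fs/2 = 11.23 kHz, folds to fs − 22.08 kHz = 0.38 kHz.
Distinct values: {0.38 kHz, 0.64 kHz, 5.26 kHz}.

0.38 kHz, 0.64 kHz, 5.26 kHz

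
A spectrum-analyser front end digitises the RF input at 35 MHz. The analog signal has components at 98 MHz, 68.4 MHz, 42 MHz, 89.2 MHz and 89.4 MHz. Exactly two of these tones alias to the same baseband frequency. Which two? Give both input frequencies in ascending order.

fs/2 = 17.5 MHz.
98 MHz mod fs = 28 MHz.
28 MHz > fs/2 = 17.5 MHz, folds to fs − 28 MHz = 7 MHz.
68.4 MHz mod fs = 33.4 MHz.
33.4 MHz > fs/2 = 17.5 MHz, folds to fs − 33.4 MHz = 1.6 MHz.
42 MHz mod fs = 7 MHz.
7 MHz ≤ fs/2 = 17.5 MHz, appears at 7 MHz.
89.2 MHz mod fs = 19.2 MHz.
19.2 MHz > fs/2 = 17.5 MHz, folds to fs − 19.2 MHz = 15.8 MHz.
89.4 MHz mod fs = 19.4 MHz.
19.4 MHz > fs/2 = 17.5 MHz, folds to fs − 19.4 MHz = 15.6 MHz.
42 MHz and 98 MHz both map to 7 MHz.

42 MHz, 98 MHz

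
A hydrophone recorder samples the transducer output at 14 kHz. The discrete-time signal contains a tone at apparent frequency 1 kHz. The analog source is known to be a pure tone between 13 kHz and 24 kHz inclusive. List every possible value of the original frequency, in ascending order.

13 kHz, 15 kHz

Frequencies that alias to 1 kHz are k·fs ± 1 kHz for integer k ≥ 0.
k=0: 1 kHz.
k=1: 13 kHz, 15 kHz.
k=2: 27 kHz, 29 kHz.
Within [13 kHz, 24 kHz]: 13 kHz, 15 kHz.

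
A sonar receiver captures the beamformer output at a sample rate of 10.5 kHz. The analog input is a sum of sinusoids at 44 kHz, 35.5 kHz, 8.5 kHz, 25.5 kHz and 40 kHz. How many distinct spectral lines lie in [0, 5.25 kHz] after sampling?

3

fs/2 = 5.25 kHz.
44 kHz mod fs = 2 kHz.
2 kHz ≤ fs/2 = 5.25 kHz, appears at 2 kHz.
35.5 kHz mod fs = 4 kHz.
4 kHz ≤ fs/2 = 5.25 kHz, appears at 4 kHz.
8.5 kHz > fs/2 = 5.25 kHz, folds to fs − 8.5 kHz = 2 kHz.
25.5 kHz mod fs = 4.5 kHz.
4.5 kHz ≤ fs/2 = 5.25 kHz, appears at 4.5 kHz.
40 kHz mod fs = 8.5 kHz.
8.5 kHz > fs/2 = 5.25 kHz, folds to fs − 8.5 kHz = 2 kHz.
Distinct values: {2 kHz, 4 kHz, 4.5 kHz} → 3.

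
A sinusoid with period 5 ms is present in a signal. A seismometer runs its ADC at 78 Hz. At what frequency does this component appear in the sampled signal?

T = 5 ms → f = 1/T = 200 Hz.
200 Hz mod fs = 44 Hz.
44 Hz > fs/2 = 39 Hz, folds to fs − 44 Hz = 34 Hz.

34 Hz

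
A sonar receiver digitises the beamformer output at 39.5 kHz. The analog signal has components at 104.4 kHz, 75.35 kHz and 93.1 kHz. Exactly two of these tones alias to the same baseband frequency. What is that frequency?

14.1 kHz

fs/2 = 19.75 kHz.
104.4 kHz mod fs = 25.4 kHz.
25.4 kHz > fs/2 = 19.75 kHz, folds to fs − 25.4 kHz = 14.1 kHz.
75.35 kHz mod fs = 35.85 kHz.
35.85 kHz > fs/2 = 19.75 kHz, folds to fs − 35.85 kHz = 3.65 kHz.
93.1 kHz mod fs = 14.1 kHz.
14.1 kHz ≤ fs/2 = 19.75 kHz, appears at 14.1 kHz.
93.1 kHz and 104.4 kHz both map to 14.1 kHz.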